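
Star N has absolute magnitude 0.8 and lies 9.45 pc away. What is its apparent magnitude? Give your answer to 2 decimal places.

0.68

m = M + 5 log₁₀(d/10 pc) = 0.8 + 5 log₁₀(9.45/10)
  = 0.8 + 5 × -0.025 = 0.8 + -0.12 = 0.68.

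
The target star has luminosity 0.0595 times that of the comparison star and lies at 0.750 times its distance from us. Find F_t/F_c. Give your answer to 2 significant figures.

0.11

F = L/(4πd²), so F_t/F_c = (L_t/L_c) / (d_t/d_c)²
= 0.0595 / (0.750)² = 0.0595 / 0.5625 = 0.1058.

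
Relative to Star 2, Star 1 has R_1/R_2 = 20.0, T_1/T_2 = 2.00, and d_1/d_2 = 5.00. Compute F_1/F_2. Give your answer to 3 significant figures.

L_1/L_2 = (R_1/R_2)²(T_1/T_2)⁴ = (20.0)² × (2.00)⁴ = 6400.
F_1/F_2 = (L_1/L_2)/(d_1/d_2)² = 6400 / (5.00)² = 256.0.

256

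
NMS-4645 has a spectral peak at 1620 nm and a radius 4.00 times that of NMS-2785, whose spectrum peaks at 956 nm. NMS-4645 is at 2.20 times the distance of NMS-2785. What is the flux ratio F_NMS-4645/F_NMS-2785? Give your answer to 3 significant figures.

Wien's law: T_NMS-4645/T_NMS-2785 = λ_NMS-2785/λ_NMS-4645 = 956/1620 = 0.5901.
L_NMS-4645/L_NMS-2785 = (R_NMS-4645/R_NMS-2785)²(T_NMS-4645/T_NMS-2785)⁴ = (4.00)²(0.5901)⁴ = 1.940.
F_NMS-4645/F_NMS-2785 = (L_NMS-4645/L_NMS-2785)/(d_NMS-4645/d_NMS-2785)² = 1.940/(2.20)² = 0.4009.

0.401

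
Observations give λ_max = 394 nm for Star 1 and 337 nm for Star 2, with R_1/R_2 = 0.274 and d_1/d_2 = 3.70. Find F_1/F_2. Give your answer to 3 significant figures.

Wien's law: T_1/T_2 = λ_2/λ_1 = 337/394 = 0.8553.
L_1/L_2 = (R_1/R_2)²(T_1/T_2)⁴ = (0.274)²(0.8553)⁴ = 0.04018.
F_1/F_2 = (L_1/L_2)/(d_1/d_2)² = 0.04018/(3.70)² = 0.002935.

0.00294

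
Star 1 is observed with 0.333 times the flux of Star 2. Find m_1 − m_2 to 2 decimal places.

m_1 − m_2 = −2.5 log₁₀(F_1/F_2) = −2.5 log₁₀(0.333) = −2.5 × (-0.478) = 1.194.

1.19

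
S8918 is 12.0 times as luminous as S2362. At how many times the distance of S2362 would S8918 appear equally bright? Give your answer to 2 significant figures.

Equal flux requires L_S8918/d_S8918² = L_S2362/d_S2362², so d_S8918/d_S2362 = √(L_S8918/L_S2362)
= √(12.0) = 3.464.

3.5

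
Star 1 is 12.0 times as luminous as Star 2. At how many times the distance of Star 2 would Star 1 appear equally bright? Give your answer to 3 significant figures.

3.46

Equal flux requires L_1/d_1² = L_2/d_2², so d_1/d_2 = √(L_1/L_2)
= √(12.0) = 3.464.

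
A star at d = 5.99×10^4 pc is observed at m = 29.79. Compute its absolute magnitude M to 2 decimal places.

M = m − 5 log₁₀(d/10 pc) = 29.79 − 5 log₁₀(5.99×10^4/10)
  = 29.79 − 5 × 3.777 = 29.79 − 18.89 = 10.90.

10.90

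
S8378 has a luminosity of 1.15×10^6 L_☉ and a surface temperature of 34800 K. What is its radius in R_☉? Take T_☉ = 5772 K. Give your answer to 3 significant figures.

29.5 R_☉

R/R_☉ = √(L/L_☉) / (T/T_☉)² = √(1.15×10^6) / (6.029)²
       = 1072 / 36.35 = 29.50.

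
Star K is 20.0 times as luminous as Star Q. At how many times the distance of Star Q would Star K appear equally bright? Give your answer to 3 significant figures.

4.47

Equal flux requires L_K/d_K² = L_Q/d_Q², so d_K/d_Q = √(L_K/L_Q)
= √(20.0) = 4.472.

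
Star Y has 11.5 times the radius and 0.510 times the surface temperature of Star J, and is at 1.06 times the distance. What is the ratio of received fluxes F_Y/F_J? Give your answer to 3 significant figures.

L_Y/L_J = (R_Y/R_J)²(T_Y/T_J)⁴ = (11.5)² × (0.510)⁴ = 8.947.
F_Y/F_J = (L_Y/L_J)/(d_Y/d_J)² = 8.947 / (1.06)² = 7.963.

7.96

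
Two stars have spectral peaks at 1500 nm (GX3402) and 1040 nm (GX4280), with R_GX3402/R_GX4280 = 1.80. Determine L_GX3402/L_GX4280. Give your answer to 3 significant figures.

Wien's law gives T ∝ 1/λ_max, so T_GX3402/T_GX4280 = λ_GX4280/λ_GX3402 = 1040/1500 = 0.6933.
Then L ∝ R²T⁴ gives L_GX3402/L_GX4280 = (1.80)² × (0.6933)⁴ = 3.240 × 0.2311 = 0.7487.

0.749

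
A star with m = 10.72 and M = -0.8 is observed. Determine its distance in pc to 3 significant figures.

m − M = 5 log₁₀(d/10 pc)
10.72 − (-0.8) = 11.52 = 5 log₁₀(d/10)
d = 10 × 10^(11.52/5) = 10 × 10^2.304 = 2014 pc.

2.01×10^3 pc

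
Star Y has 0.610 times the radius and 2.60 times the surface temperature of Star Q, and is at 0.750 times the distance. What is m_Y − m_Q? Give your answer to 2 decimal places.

L_Y/L_Q = (0.610)²(2.60)⁴ = 17.00.
F_Y/F_Q = (L_Y/L_Q)/(d_Y/d_Q)² = 17.00/0.5625 = 30.23.
m_Y − m_Q = −2.5 log₁₀(30.23) = -3.70.

-3.70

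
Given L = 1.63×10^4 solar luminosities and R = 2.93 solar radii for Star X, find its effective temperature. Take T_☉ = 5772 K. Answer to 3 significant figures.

T/T_☉ = (L/L_☉)^(1/4) / (R/R_☉)^(1/2)
T = 5772 × (1.63×10^4)^(1/4) / √(2.93) = 5772 × 11.30 / 1.712 = 3.810×10^4 K.

3.81×10^4 K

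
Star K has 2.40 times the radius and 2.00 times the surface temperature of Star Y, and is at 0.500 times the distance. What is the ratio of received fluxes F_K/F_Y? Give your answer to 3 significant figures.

L_K/L_Y = (R_K/R_Y)²(T_K/T_Y)⁴ = (2.40)² × (2.00)⁴ = 92.16.
F_K/F_Y = (L_K/L_Y)/(d_K/d_Y)² = 92.16 / (0.500)² = 368.6.

369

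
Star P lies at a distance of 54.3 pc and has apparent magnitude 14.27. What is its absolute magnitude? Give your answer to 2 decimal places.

M = m − 5 log₁₀(d/10 pc) = 14.27 − 5 log₁₀(54.3/10)
  = 14.27 − 5 × 0.735 = 14.27 − 3.67 = 10.60.

10.60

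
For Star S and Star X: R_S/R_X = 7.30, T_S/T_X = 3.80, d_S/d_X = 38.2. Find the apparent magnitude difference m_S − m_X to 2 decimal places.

L_S/L_X = (7.30)²(3.80)⁴ = 1.111×10^4.
F_S/F_X = (L_S/L_X)/(d_S/d_X)² = 1.111×10^4/1459 = 7.615.
m_S − m_X = −2.5 log₁₀(7.615) = -2.20.

-2.20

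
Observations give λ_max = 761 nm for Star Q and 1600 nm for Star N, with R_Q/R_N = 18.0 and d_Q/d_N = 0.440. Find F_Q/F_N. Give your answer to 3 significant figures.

3.27×10^4

Wien's law: T_Q/T_N = λ_N/λ_Q = 1600/761 = 2.102.
L_Q/L_N = (R_Q/R_N)²(T_Q/T_N)⁴ = (18.0)²(2.102)⁴ = 6331.
F_Q/F_N = (L_Q/L_N)/(d_Q/d_N)² = 6331/(0.440)² = 3.270×10^4.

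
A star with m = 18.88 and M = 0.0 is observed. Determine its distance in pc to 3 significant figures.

5.97×10^4 pc

m − M = 5 log₁₀(d/10 pc)
18.88 − (0.0) = 18.88 = 5 log₁₀(d/10)
d = 10 × 10^(18.88/5) = 10 × 10^3.776 = 5.970×10^4 pc.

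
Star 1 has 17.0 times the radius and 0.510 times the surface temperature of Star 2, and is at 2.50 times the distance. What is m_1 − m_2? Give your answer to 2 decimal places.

L_1/L_2 = (17.0)²(0.510)⁴ = 19.55.
F_1/F_2 = (L_1/L_2)/(d_1/d_2)² = 19.55/6.250 = 3.128.
m_1 − m_2 = −2.5 log₁₀(3.128) = -1.24.

-1.24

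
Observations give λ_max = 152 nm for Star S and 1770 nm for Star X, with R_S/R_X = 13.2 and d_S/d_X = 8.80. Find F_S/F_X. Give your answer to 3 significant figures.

Wien's law: T_S/T_X = λ_X/λ_S = 1770/152 = 11.64.
L_S/L_X = (R_S/R_X)²(T_S/T_X)⁴ = (13.2)²(11.64)⁴ = 3.204×10^6.
F_S/F_X = (L_S/L_X)/(d_S/d_X)² = 3.204×10^6/(8.80)² = 4.137×10^4.

4.14×10^4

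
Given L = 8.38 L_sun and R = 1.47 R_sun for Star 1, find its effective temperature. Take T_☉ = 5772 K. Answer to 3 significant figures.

8.10×10^3 K

T/T_☉ = (L/L_☉)^(1/4) / (R/R_☉)^(1/2)
T = 5772 × (8.38)^(1/4) / √(1.47) = 5772 × 1.701 / 1.212 = 8100 K.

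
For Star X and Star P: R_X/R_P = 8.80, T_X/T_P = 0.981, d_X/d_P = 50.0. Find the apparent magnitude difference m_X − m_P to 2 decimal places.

L_X/L_P = (8.80)²(0.981)⁴ = 71.72.
F_X/F_P = (L_X/L_P)/(d_X/d_P)² = 71.72/2500 = 0.02869.
m_X − m_P = −2.5 log₁₀(0.02869) = 3.86.

3.86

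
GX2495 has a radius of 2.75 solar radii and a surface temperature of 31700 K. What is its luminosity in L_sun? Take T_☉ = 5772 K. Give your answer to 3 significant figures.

6.88×10^3 L_sun

L/L_☉ = (R/R_☉)² (T/T_☉)⁴ = (2.75)² × (31700/5772)⁴
       = 7.562 × (5.492)⁴ = 7.562 × 909.8 = 6880.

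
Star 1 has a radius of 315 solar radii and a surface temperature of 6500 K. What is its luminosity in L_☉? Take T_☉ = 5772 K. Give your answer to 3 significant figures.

1.60×10^5 L_☉

L/L_☉ = (R/R_☉)² (T/T_☉)⁴ = (315)² × (6500/5772)⁴
       = 9.922×10^4 × (1.126)⁴ = 9.922×10^4 × 1.608 = 1.596×10^5.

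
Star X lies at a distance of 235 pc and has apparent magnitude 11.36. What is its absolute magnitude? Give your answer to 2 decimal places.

M = m − 5 log₁₀(d/10 pc) = 11.36 − 5 log₁₀(235/10)
  = 11.36 − 5 × 1.371 = 11.36 − 6.86 = 4.50.

4.50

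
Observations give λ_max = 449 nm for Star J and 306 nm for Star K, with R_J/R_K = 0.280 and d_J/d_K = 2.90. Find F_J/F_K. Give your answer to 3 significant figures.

Wien's law: T_J/T_K = λ_K/λ_J = 306/449 = 0.6815.
L_J/L_K = (R_J/R_K)²(T_J/T_K)⁴ = (0.280)²(0.6815)⁴ = 0.01691.
F_J/F_K = (L_J/L_K)/(d_J/d_K)² = 0.01691/(2.90)² = 0.002011.

0.00201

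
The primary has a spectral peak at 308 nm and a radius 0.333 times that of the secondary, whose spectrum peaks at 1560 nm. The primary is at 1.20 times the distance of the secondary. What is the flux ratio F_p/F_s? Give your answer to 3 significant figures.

50.7

Wien's law: T_p/T_s = λ_s/λ_p = 1560/308 = 5.065.
L_p/L_s = (R_p/R_s)²(T_p/T_s)⁴ = (0.333)²(5.065)⁴ = 72.98.
F_p/F_s = (L_p/L_s)/(d_p/d_s)² = 72.98/(1.20)² = 50.68.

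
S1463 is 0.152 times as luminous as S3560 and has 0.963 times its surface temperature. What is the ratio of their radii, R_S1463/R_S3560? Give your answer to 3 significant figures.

L ∝ R²T⁴ gives R ∝ √L / T², so
R_S1463/R_S3560 = √(0.152) / (0.963)² = 0.3899 / 0.9274 = 0.4204.

0.420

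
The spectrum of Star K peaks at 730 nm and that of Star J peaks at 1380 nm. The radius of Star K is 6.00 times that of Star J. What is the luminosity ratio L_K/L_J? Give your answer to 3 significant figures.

460

Wien's law gives T ∝ 1/λ_max, so T_K/T_J = λ_J/λ_K = 1380/730 = 1.890.
Then L ∝ R²T⁴ gives L_K/L_J = (6.00)² × (1.890)⁴ = 36.00 × 12.77 = 459.8.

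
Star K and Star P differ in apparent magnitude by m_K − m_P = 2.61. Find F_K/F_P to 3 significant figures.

F_K/F_P = 10^(−(m_K − m_P)/2.5) = 10^(-2.61/2.5) = 10^-1.044 = 0.09036.

0.0904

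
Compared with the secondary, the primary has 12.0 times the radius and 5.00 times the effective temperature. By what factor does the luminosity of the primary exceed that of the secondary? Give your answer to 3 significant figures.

From the Stefan–Boltzmann law, L ∝ R²T⁴, so
L_p/L_s = (R_p/R_s)² (T_p/T_s)⁴ = (12.0)² × (5.00)⁴ = 144.0 × 625.0 = 9.000×10^4.

9.00×10^4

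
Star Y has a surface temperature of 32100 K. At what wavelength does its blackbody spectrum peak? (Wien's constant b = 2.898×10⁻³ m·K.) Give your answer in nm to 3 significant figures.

90.3 nm

λ_max = b/T = 2.898×10⁻³ / 32100 = 9.03×10^-8 m = 90.28 nm.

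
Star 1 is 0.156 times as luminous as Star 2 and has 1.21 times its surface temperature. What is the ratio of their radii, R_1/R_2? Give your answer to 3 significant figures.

0.270

L ∝ R²T⁴ gives R ∝ √L / T², so
R_1/R_2 = √(0.156) / (1.21)² = 0.3950 / 1.464 = 0.2698.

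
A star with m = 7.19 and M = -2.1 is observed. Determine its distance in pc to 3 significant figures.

721 pc

m − M = 5 log₁₀(d/10 pc)
7.19 − (-2.1) = 9.29 = 5 log₁₀(d/10)
d = 10 × 10^(9.29/5) = 10 × 10^1.858 = 721.1 pc.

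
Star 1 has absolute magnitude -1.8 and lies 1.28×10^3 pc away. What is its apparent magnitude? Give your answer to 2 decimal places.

m = M + 5 log₁₀(d/10 pc) = -1.8 + 5 log₁₀(1.28×10^3/10)
  = -1.8 + 5 × 2.107 = -1.8 + 10.54 = 8.74.

8.74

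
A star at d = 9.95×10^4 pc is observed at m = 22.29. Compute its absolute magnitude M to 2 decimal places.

2.30

M = m − 5 log₁₀(d/10 pc) = 22.29 − 5 log₁₀(9.95×10^4/10)
  = 22.29 − 5 × 3.998 = 22.29 − 19.99 = 2.30.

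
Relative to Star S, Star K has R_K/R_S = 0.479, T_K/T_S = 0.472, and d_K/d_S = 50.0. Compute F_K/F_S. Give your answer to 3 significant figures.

L_K/L_S = (R_K/R_S)²(T_K/T_S)⁴ = (0.479)² × (0.472)⁴ = 0.01139.
F_K/F_S = (L_K/L_S)/(d_K/d_S)² = 0.01139 / (50.0)² = 4.555×10^-6.

4.56×10^-6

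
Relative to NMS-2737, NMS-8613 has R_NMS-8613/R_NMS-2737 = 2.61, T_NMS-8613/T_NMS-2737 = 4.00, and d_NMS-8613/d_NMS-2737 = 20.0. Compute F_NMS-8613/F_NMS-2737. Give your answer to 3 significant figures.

4.36

L_NMS-8613/L_NMS-2737 = (R_NMS-8613/R_NMS-2737)²(T_NMS-8613/T_NMS-2737)⁴ = (2.61)² × (4.00)⁴ = 1744.
F_NMS-8613/F_NMS-2737 = (L_NMS-8613/L_NMS-2737)/(d_NMS-8613/d_NMS-2737)² = 1744 / (20.0)² = 4.360.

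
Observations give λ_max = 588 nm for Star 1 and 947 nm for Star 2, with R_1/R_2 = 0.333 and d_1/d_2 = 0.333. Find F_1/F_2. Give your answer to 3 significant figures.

Wien's law: T_1/T_2 = λ_2/λ_1 = 947/588 = 1.611.
L_1/L_2 = (R_1/R_2)²(T_1/T_2)⁴ = (0.333)²(1.611)⁴ = 0.7461.
F_1/F_2 = (L_1/L_2)/(d_1/d_2)² = 0.7461/(0.333)² = 6.728.

6.73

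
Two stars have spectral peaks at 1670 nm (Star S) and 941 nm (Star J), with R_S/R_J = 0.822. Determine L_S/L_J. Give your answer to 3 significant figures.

Wien's law gives T ∝ 1/λ_max, so T_S/T_J = λ_J/λ_S = 941/1670 = 0.5635.
Then L ∝ R²T⁴ gives L_S/L_J = (0.822)² × (0.5635)⁴ = 0.6757 × 0.1008 = 0.06811.

0.0681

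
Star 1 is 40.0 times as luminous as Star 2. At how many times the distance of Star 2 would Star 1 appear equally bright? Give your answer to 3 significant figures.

Equal flux requires L_1/d_1² = L_2/d_2², so d_1/d_2 = √(L_1/L_2)
= √(40.0) = 6.325.

6.32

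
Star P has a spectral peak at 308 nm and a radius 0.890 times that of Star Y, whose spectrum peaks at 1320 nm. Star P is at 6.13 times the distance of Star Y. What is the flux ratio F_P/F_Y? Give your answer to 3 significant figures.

Wien's law: T_P/T_Y = λ_Y/λ_P = 1320/308 = 4.286.
L_P/L_Y = (R_P/R_Y)²(T_P/T_Y)⁴ = (0.890)²(4.286)⁴ = 267.2.
F_P/F_Y = (L_P/L_Y)/(d_P/d_Y)² = 267.2/(6.13)² = 7.111.

7.11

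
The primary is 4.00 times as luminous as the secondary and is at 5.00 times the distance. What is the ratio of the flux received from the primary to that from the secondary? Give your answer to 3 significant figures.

0.160

F = L/(4πd²), so F_p/F_s = (L_p/L_s) / (d_p/d_s)²
= 4.00 / (5.00)² = 4.00 / 25.00 = 0.1600.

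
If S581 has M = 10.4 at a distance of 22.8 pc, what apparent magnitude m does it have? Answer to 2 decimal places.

12.19

m = M + 5 log₁₀(d/10 pc) = 10.4 + 5 log₁₀(22.8/10)
  = 10.4 + 5 × 0.358 = 10.4 + 1.79 = 12.19.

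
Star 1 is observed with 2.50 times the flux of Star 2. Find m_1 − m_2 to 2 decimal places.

-0.99

m_1 − m_2 = −2.5 log₁₀(F_1/F_2) = −2.5 log₁₀(2.50) = −2.5 × (0.398) = -0.995.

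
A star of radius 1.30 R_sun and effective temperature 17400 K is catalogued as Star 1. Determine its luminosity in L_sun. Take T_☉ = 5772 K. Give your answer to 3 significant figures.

140 L_sun

L/L_☉ = (R/R_☉)² (T/T_☉)⁴ = (1.30)² × (17400/5772)⁴
       = 1.690 × (3.015)⁴ = 1.690 × 82.58 = 139.6.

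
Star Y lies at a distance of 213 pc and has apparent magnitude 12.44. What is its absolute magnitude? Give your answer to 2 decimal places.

M = m − 5 log₁₀(d/10 pc) = 12.44 − 5 log₁₀(213/10)
  = 12.44 − 5 × 1.328 = 12.44 − 6.64 = 5.80.

5.80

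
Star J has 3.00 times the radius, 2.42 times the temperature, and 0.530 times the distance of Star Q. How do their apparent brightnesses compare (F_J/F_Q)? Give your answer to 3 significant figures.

L_J/L_Q = (R_J/R_Q)²(T_J/T_Q)⁴ = (3.00)² × (2.42)⁴ = 308.7.
F_J/F_Q = (L_J/L_Q)/(d_J/d_Q)² = 308.7 / (0.530)² = 1099.

1.10×10^3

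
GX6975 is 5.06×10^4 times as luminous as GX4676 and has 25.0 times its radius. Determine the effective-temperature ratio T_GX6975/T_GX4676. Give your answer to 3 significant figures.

3.00

L ∝ R²T⁴ gives T ∝ (L/R²)^(1/4), so
T_GX6975/T_GX4676 = (5.06×10^4 / 25.0²)^(1/4) = (80.96)^(1/4) = 3.000.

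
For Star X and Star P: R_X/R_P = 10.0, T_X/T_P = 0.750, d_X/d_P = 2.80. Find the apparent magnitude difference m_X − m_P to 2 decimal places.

-1.51

L_X/L_P = (10.0)²(0.750)⁴ = 31.64.
F_X/F_P = (L_X/L_P)/(d_X/d_P)² = 31.64/7.840 = 4.036.
m_X − m_P = −2.5 log₁₀(4.036) = -1.51.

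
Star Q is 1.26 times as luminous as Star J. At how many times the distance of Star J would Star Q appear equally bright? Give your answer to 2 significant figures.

1.1

Equal flux requires L_Q/d_Q² = L_J/d_J², so d_Q/d_J = √(L_Q/L_J)
= √(1.26) = 1.122.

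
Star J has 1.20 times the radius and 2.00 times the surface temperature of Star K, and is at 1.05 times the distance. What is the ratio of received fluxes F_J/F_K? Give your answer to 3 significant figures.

L_J/L_K = (R_J/R_K)²(T_J/T_K)⁴ = (1.20)² × (2.00)⁴ = 23.04.
F_J/F_K = (L_J/L_K)/(d_J/d_K)² = 23.04 / (1.05)² = 20.90.

20.9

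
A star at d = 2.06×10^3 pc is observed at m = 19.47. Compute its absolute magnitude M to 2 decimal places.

M = m − 5 log₁₀(d/10 pc) = 19.47 − 5 log₁₀(2.06×10^3/10)
  = 19.47 − 5 × 2.314 = 19.47 − 11.57 = 7.90.

7.90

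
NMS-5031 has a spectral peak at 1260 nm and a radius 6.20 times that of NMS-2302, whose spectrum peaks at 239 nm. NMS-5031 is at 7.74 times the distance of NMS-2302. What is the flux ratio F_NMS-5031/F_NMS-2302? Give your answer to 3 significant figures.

Wien's law: T_NMS-5031/T_NMS-2302 = λ_NMS-2302/λ_NMS-5031 = 239/1260 = 0.1897.
L_NMS-5031/L_NMS-2302 = (R_NMS-5031/R_NMS-2302)²(T_NMS-5031/T_NMS-2302)⁴ = (6.20)²(0.1897)⁴ = 0.04976.
F_NMS-5031/F_NMS-2302 = (L_NMS-5031/L_NMS-2302)/(d_NMS-5031/d_NMS-2302)² = 0.04976/(7.74)² = 8.306×10^-4.

8.31×10^-4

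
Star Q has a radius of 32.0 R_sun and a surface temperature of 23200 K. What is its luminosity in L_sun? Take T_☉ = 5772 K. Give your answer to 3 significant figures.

L/L_☉ = (R/R_☉)² (T/T_☉)⁴ = (32.0)² × (23200/5772)⁴
       = 1024 × (4.019)⁴ = 1024 × 261.0 = 2.673×10^5.

2.67×10^5 L_sun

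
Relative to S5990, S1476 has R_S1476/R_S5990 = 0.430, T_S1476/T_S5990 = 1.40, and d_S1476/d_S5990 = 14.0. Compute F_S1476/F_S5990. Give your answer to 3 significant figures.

L_S1476/L_S5990 = (R_S1476/R_S5990)²(T_S1476/T_S5990)⁴ = (0.430)² × (1.40)⁴ = 0.7103.
F_S1476/F_S5990 = (L_S1476/L_S5990)/(d_S1476/d_S5990)² = 0.7103 / (14.0)² = 0.003624.

0.00362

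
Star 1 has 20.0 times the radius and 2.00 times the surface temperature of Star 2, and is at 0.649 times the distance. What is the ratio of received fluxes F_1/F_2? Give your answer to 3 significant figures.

L_1/L_2 = (R_1/R_2)²(T_1/T_2)⁴ = (20.0)² × (2.00)⁴ = 6400.
F_1/F_2 = (L_1/L_2)/(d_1/d_2)² = 6400 / (0.649)² = 1.519×10^4.

1.52×10^4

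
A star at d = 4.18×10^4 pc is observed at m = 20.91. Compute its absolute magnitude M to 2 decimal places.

2.80

M = m − 5 log₁₀(d/10 pc) = 20.91 − 5 log₁₀(4.18×10^4/10)
  = 20.91 − 5 × 3.621 = 20.91 − 18.11 = 2.80.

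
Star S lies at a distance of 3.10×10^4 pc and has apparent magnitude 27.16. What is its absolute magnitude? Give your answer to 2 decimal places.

M = m − 5 log₁₀(d/10 pc) = 27.16 − 5 log₁₀(3.10×10^4/10)
  = 27.16 − 5 × 3.491 = 27.16 − 17.46 = 9.70.

9.70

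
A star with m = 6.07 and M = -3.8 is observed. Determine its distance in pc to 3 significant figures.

942 pc

m − M = 5 log₁₀(d/10 pc)
6.07 − (-3.8) = 9.87 = 5 log₁₀(d/10)
d = 10 × 10^(9.87/5) = 10 × 10^1.974 = 941.9 pc.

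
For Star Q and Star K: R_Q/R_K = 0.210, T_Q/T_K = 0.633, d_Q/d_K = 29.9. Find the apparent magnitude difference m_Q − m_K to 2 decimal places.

L_Q/L_K = (0.210)²(0.633)⁴ = 0.007080.
F_Q/F_K = (L_Q/L_K)/(d_Q/d_K)² = 0.007080/894.0 = 7.920×10^-6.
m_Q − m_K = −2.5 log₁₀(7.920×10^-6) = 12.75.

12.75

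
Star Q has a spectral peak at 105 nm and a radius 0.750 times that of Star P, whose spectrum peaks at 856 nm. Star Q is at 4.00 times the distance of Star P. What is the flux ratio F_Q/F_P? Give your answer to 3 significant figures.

155

Wien's law: T_Q/T_P = λ_P/λ_Q = 856/105 = 8.152.
L_Q/L_P = (R_Q/R_P)²(T_Q/T_P)⁴ = (0.750)²(8.152)⁴ = 2485.
F_Q/F_P = (L_Q/L_P)/(d_Q/d_P)² = 2485/(4.00)² = 155.3.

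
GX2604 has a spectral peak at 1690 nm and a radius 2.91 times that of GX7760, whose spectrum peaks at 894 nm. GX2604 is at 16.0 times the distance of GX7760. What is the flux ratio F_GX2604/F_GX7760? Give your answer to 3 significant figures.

Wien's law: T_GX2604/T_GX7760 = λ_GX7760/λ_GX2604 = 894/1690 = 0.5290.
L_GX2604/L_GX7760 = (R_GX2604/R_GX7760)²(T_GX2604/T_GX7760)⁴ = (2.91)²(0.5290)⁴ = 0.6631.
F_GX2604/F_GX7760 = (L_GX2604/L_GX7760)/(d_GX2604/d_GX7760)² = 0.6631/(16.0)² = 0.002590.

0.00259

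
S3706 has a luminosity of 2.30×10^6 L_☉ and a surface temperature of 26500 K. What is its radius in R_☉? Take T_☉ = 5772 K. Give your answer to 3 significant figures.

R/R_☉ = √(L/L_☉) / (T/T_☉)² = √(2.30×10^6) / (4.591)²
       = 1517 / 21.08 = 71.95.

71.9 R_☉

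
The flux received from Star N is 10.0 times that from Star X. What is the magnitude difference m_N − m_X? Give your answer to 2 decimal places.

m_N − m_X = −2.5 log₁₀(F_N/F_X) = −2.5 log₁₀(10.0) = −2.5 × (1.000) = -2.500.

-2.50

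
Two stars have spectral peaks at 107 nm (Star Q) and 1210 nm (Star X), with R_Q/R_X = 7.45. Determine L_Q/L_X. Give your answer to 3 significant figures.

9.08×10^5

Wien's law gives T ∝ 1/λ_max, so T_Q/T_X = λ_X/λ_Q = 1210/107 = 11.31.
Then L ∝ R²T⁴ gives L_Q/L_X = (7.45)² × (11.31)⁴ = 55.50 × 1.635×10^4 = 9.077×10^5.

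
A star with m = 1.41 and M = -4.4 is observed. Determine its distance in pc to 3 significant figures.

m − M = 5 log₁₀(d/10 pc)
1.41 − (-4.4) = 5.81 = 5 log₁₀(d/10)
d = 10 × 10^(5.81/5) = 10 × 10^1.162 = 145.2 pc.

145 pc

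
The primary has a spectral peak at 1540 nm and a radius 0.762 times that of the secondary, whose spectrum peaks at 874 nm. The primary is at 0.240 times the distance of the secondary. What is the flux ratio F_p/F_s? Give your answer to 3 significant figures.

1.05

Wien's law: T_p/T_s = λ_s/λ_p = 874/1540 = 0.5675.
L_p/L_s = (R_p/R_s)²(T_p/T_s)⁴ = (0.762)²(0.5675)⁴ = 0.06024.
F_p/F_s = (L_p/L_s)/(d_p/d_s)² = 0.06024/(0.240)² = 1.046.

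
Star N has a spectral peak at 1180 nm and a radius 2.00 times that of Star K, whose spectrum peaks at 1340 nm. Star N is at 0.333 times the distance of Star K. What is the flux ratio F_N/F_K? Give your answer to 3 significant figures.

60.0

Wien's law: T_N/T_K = λ_K/λ_N = 1340/1180 = 1.136.
L_N/L_K = (R_N/R_K)²(T_N/T_K)⁴ = (2.00)²(1.136)⁴ = 6.652.
F_N/F_K = (L_N/L_K)/(d_N/d_K)² = 6.652/(0.333)² = 59.99.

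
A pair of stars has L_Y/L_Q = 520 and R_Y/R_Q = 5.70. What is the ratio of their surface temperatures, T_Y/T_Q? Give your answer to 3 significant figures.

2.00

L ∝ R²T⁴ gives T ∝ (L/R²)^(1/4), so
T_Y/T_Q = (520 / 5.70²)^(1/4) = (16.00)^(1/4) = 2.000.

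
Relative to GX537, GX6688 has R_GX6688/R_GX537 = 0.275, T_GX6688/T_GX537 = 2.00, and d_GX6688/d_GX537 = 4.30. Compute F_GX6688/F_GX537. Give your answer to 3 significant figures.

0.0654

L_GX6688/L_GX537 = (R_GX6688/R_GX537)²(T_GX6688/T_GX537)⁴ = (0.275)² × (2.00)⁴ = 1.210.
F_GX6688/F_GX537 = (L_GX6688/L_GX537)/(d_GX6688/d_GX537)² = 1.210 / (4.30)² = 0.06544.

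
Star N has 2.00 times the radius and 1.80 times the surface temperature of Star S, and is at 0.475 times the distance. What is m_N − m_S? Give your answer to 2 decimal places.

-5.67

L_N/L_S = (2.00)²(1.80)⁴ = 41.99.
F_N/F_S = (L_N/L_S)/(d_N/d_S)² = 41.99/0.2256 = 186.1.
m_N − m_S = −2.5 log₁₀(186.1) = -5.67.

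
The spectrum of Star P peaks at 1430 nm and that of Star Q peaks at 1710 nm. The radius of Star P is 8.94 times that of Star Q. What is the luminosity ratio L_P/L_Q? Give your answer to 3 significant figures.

163

Wien's law gives T ∝ 1/λ_max, so T_P/T_Q = λ_Q/λ_P = 1710/1430 = 1.196.
Then L ∝ R²T⁴ gives L_P/L_Q = (8.94)² × (1.196)⁴ = 79.92 × 2.045 = 163.4.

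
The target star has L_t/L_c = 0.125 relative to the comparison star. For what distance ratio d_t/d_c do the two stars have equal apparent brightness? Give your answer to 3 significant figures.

0.354

Equal flux requires L_t/d_t² = L_c/d_c², so d_t/d_c = √(L_t/L_c)
= √(0.125) = 0.3536.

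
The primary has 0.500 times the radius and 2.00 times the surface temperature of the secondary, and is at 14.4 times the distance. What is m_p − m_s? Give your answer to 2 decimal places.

L_p/L_s = (0.500)²(2.00)⁴ = 4.000.
F_p/F_s = (L_p/L_s)/(d_p/d_s)² = 4.000/207.4 = 0.01929.
m_p − m_s = −2.5 log₁₀(0.01929) = 4.29.

4.29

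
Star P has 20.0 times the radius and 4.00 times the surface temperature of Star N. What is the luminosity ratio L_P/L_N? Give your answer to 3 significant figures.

From the Stefan–Boltzmann law, L ∝ R²T⁴, so
L_P/L_N = (R_P/R_N)² (T_P/T_N)⁴ = (20.0)² × (4.00)⁴ = 400.0 × 256.0 = 1.024×10^5.

1.02×10^5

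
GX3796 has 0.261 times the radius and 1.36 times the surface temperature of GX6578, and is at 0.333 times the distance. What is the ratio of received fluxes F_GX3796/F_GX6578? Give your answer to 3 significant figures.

2.10

L_GX3796/L_GX6578 = (R_GX3796/R_GX6578)²(T_GX3796/T_GX6578)⁴ = (0.261)² × (1.36)⁴ = 0.2330.
F_GX3796/F_GX6578 = (L_GX3796/L_GX6578)/(d_GX3796/d_GX6578)² = 0.2330 / (0.333)² = 2.102.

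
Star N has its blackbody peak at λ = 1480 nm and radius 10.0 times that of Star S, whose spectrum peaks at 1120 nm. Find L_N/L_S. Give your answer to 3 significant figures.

Wien's law gives T ∝ 1/λ_max, so T_N/T_S = λ_S/λ_N = 1120/1480 = 0.7568.
Then L ∝ R²T⁴ gives L_N/L_S = (10.0)² × (0.7568)⁴ = 100.0 × 0.3280 = 32.80.

32.8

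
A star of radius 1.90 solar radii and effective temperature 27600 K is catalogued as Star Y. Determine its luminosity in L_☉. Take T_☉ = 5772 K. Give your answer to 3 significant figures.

1.89×10^3 L_☉

L/L_☉ = (R/R_☉)² (T/T_☉)⁴ = (1.90)² × (27600/5772)⁴
       = 3.610 × (4.782)⁴ = 3.610 × 522.8 = 1887.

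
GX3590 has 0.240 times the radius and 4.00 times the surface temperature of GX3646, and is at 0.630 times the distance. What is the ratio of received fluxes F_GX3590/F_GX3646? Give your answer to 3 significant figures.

37.2

L_GX3590/L_GX3646 = (R_GX3590/R_GX3646)²(T_GX3590/T_GX3646)⁴ = (0.240)² × (4.00)⁴ = 14.75.
F_GX3590/F_GX3646 = (L_GX3590/L_GX3646)/(d_GX3590/d_GX3646)² = 14.75 / (0.630)² = 37.15.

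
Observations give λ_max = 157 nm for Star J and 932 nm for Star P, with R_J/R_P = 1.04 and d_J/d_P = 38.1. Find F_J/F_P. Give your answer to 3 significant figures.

Wien's law: T_J/T_P = λ_P/λ_J = 932/157 = 5.936.
L_J/L_P = (R_J/R_P)²(T_J/T_P)⁴ = (1.04)²(5.936)⁴ = 1343.
F_J/F_P = (L_J/L_P)/(d_J/d_P)² = 1343/(38.1)² = 0.9253.

0.925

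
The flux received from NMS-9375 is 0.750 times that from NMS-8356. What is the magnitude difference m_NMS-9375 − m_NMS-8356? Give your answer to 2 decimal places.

m_NMS-9375 − m_NMS-8356 = −2.5 log₁₀(F_NMS-9375/F_NMS-8356) = −2.5 log₁₀(0.750) = −2.5 × (-0.125) = 0.312.

0.31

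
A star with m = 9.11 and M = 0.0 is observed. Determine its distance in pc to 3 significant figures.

m − M = 5 log₁₀(d/10 pc)
9.11 − (0.0) = 9.11 = 5 log₁₀(d/10)
d = 10 × 10^(9.11/5) = 10 × 10^1.822 = 663.7 pc.

664 pc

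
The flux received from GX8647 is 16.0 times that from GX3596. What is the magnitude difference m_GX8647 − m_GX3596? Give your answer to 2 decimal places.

m_GX8647 − m_GX3596 = −2.5 log₁₀(F_GX8647/F_GX3596) = −2.5 log₁₀(16.0) = −2.5 × (1.204) = -3.010.

-3.01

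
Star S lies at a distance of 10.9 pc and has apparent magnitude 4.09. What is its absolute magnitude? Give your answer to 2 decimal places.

M = m − 5 log₁₀(d/10 pc) = 4.09 − 5 log₁₀(10.9/10)
  = 4.09 − 5 × 0.037 = 4.09 − 0.19 = 3.90.

3.90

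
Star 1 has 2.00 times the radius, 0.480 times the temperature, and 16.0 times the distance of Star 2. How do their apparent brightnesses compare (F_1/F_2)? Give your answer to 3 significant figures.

8.29×10^-4

L_1/L_2 = (R_1/R_2)²(T_1/T_2)⁴ = (2.00)² × (0.480)⁴ = 0.2123.
F_1/F_2 = (L_1/L_2)/(d_1/d_2)² = 0.2123 / (16.0)² = 8.294×10^-4.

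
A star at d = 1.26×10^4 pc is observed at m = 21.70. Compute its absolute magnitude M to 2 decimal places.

6.20

M = m − 5 log₁₀(d/10 pc) = 21.70 − 5 log₁₀(1.26×10^4/10)
  = 21.70 − 5 × 3.100 = 21.70 − 15.50 = 6.20.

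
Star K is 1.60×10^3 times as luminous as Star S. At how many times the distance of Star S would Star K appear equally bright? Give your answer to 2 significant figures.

Equal flux requires L_K/d_K² = L_S/d_S², so d_K/d_S = √(L_K/L_S)
= √(1.60×10^3) = 40.00.

40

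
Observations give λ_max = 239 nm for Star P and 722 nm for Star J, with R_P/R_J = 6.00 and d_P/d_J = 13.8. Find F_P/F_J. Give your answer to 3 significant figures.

Wien's law: T_P/T_J = λ_J/λ_P = 722/239 = 3.021.
L_P/L_J = (R_P/R_J)²(T_P/T_J)⁴ = (6.00)²(3.021)⁴ = 2998.
F_P/F_J = (L_P/L_J)/(d_P/d_J)² = 2998/(13.8)² = 15.74.

15.7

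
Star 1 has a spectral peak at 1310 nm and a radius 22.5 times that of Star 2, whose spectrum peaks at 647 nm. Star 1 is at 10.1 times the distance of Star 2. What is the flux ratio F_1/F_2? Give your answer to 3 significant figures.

Wien's law: T_1/T_2 = λ_2/λ_1 = 647/1310 = 0.4939.
L_1/L_2 = (R_1/R_2)²(T_1/T_2)⁴ = (22.5)²(0.4939)⁴ = 30.12.
F_1/F_2 = (L_1/L_2)/(d_1/d_2)² = 30.12/(10.1)² = 0.2953.

0.295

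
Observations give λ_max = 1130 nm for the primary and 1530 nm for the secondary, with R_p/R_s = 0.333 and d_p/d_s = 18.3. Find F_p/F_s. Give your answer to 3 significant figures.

Wien's law: T_p/T_s = λ_s/λ_p = 1530/1130 = 1.354.
L_p/L_s = (R_p/R_s)²(T_p/T_s)⁴ = (0.333)²(1.354)⁴ = 0.3727.
F_p/F_s = (L_p/L_s)/(d_p/d_s)² = 0.3727/(18.3)² = 0.001113.

0.00111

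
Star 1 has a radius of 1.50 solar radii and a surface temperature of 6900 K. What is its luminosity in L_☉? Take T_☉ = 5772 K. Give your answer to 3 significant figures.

L/L_☉ = (R/R_☉)² (T/T_☉)⁴ = (1.50)² × (6900/5772)⁴
       = 2.250 × (1.195)⁴ = 2.250 × 2.042 = 4.595.

4.59 L_☉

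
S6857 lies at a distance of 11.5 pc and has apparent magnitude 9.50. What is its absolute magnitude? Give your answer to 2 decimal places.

M = m − 5 log₁₀(d/10 pc) = 9.50 − 5 log₁₀(11.5/10)
  = 9.50 − 5 × 0.061 = 9.50 − 0.30 = 9.20.

9.20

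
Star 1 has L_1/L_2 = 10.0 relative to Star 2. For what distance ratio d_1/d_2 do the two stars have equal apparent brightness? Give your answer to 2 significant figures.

Equal flux requires L_1/d_1² = L_2/d_2², so d_1/d_2 = √(L_1/L_2)
= √(10.0) = 3.162.

3.2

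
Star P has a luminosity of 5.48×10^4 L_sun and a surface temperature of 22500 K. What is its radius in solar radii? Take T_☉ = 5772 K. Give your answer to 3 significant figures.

R/R_☉ = √(L/L_☉) / (T/T_☉)² = √(5.48×10^4) / (3.898)²
       = 234.1 / 15.20 = 15.41.

15.4 solar radii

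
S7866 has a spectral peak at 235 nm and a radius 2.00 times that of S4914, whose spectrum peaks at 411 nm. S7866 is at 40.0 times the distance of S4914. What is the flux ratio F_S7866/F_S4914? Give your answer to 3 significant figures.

0.0234

Wien's law: T_S7866/T_S4914 = λ_S4914/λ_S7866 = 411/235 = 1.749.
L_S7866/L_S4914 = (R_S7866/R_S4914)²(T_S7866/T_S4914)⁴ = (2.00)²(1.749)⁴ = 37.42.
F_S7866/F_S4914 = (L_S7866/L_S4914)/(d_S7866/d_S4914)² = 37.42/(40.0)² = 0.02339.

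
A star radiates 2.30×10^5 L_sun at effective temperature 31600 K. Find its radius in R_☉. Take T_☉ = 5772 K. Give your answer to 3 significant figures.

16.0 R_☉

R/R_☉ = √(L/L_☉) / (T/T_☉)² = √(2.30×10^5) / (5.475)²
       = 479.6 / 29.97 = 16.00.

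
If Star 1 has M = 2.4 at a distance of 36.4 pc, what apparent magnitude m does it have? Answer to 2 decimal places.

m = M + 5 log₁₀(d/10 pc) = 2.4 + 5 log₁₀(36.4/10)
  = 2.4 + 5 × 0.561 = 2.4 + 2.81 = 5.21.

5.21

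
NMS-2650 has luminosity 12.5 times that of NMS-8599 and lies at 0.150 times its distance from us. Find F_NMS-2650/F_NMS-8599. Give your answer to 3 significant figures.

556

F = L/(4πd²), so F_NMS-2650/F_NMS-8599 = (L_NMS-2650/L_NMS-8599) / (d_NMS-2650/d_NMS-8599)²
= 12.5 / (0.150)² = 12.5 / 0.02250 = 555.6.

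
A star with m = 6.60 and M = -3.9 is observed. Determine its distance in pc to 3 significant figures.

m − M = 5 log₁₀(d/10 pc)
6.60 − (-3.9) = 10.50 = 5 log₁₀(d/10)
d = 10 × 10^(10.50/5) = 10 × 10^2.100 = 1259 pc.

1.26×10^3 pc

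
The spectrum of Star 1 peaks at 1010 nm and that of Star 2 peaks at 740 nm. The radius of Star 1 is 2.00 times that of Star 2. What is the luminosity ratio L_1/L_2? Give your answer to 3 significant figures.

Wien's law gives T ∝ 1/λ_max, so T_1/T_2 = λ_2/λ_1 = 740/1010 = 0.7327.
Then L ∝ R²T⁴ gives L_1/L_2 = (2.00)² × (0.7327)⁴ = 4.000 × 0.2882 = 1.153.

1.15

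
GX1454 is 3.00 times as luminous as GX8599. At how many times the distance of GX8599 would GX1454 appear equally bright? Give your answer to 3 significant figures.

Equal flux requires L_GX1454/d_GX1454² = L_GX8599/d_GX8599², so d_GX1454/d_GX8599 = √(L_GX1454/L_GX8599)
= √(3.00) = 1.732.

1.73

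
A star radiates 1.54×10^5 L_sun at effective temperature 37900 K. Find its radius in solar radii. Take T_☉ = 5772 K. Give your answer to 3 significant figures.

R/R_☉ = √(L/L_☉) / (T/T_☉)² = √(1.54×10^5) / (6.566)²
       = 392.4 / 43.11 = 9.102.

9.10 solar radii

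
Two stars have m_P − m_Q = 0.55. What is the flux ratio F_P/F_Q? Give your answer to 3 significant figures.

F_P/F_Q = 10^(−(m_P − m_Q)/2.5) = 10^(-0.55/2.5) = 10^-0.220 = 0.6026.

0.603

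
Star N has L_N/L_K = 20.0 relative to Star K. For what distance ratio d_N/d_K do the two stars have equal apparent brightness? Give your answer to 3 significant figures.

4.47

Equal flux requires L_N/d_N² = L_K/d_K², so d_N/d_K = √(L_N/L_K)
= √(20.0) = 4.472.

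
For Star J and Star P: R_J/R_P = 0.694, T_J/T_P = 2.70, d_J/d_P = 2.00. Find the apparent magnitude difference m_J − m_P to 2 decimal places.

-2.02

L_J/L_P = (0.694)²(2.70)⁴ = 25.60.
F_J/F_P = (L_J/L_P)/(d_J/d_P)² = 25.60/4.000 = 6.399.
m_J − m_P = −2.5 log₁₀(6.399) = -2.02.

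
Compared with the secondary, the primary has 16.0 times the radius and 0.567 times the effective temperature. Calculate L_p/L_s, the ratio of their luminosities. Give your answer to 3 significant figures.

From the Stefan–Boltzmann law, L ∝ R²T⁴, so
L_p/L_s = (R_p/R_s)² (T_p/T_s)⁴ = (16.0)² × (0.567)⁴ = 256.0 × 0.1034 = 26.46.

26.5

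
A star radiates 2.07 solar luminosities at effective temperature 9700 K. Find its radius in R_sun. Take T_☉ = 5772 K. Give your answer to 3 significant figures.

R/R_☉ = √(L/L_☉) / (T/T_☉)² = √(2.07) / (1.681)²
       = 1.439 / 2.824 = 0.5094.

0.509 R_sun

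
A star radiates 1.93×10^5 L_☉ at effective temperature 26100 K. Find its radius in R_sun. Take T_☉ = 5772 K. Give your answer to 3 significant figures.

21.5 R_sun

R/R_☉ = √(L/L_☉) / (T/T_☉)² = √(1.93×10^5) / (4.522)²
       = 439.3 / 20.45 = 21.49.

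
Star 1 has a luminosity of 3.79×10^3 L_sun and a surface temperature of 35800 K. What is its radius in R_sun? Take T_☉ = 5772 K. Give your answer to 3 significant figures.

1.60 R_sun

R/R_☉ = √(L/L_☉) / (T/T_☉)² = √(3.79×10^3) / (6.202)²
       = 61.56 / 38.47 = 1.600.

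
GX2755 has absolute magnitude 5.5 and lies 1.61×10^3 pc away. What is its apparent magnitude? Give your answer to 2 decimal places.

m = M + 5 log₁₀(d/10 pc) = 5.5 + 5 log₁₀(1.61×10^3/10)
  = 5.5 + 5 × 2.207 = 5.5 + 11.03 = 16.53.

16.53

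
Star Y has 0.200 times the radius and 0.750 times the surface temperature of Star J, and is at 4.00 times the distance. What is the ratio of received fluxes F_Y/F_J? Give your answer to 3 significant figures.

7.91×10^-4

L_Y/L_J = (R_Y/R_J)²(T_Y/T_J)⁴ = (0.200)² × (0.750)⁴ = 0.01266.
F_Y/F_J = (L_Y/L_J)/(d_Y/d_J)² = 0.01266 / (4.00)² = 7.910×10^-4.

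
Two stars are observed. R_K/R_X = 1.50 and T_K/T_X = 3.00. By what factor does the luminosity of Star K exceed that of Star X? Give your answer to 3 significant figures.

182

From the Stefan–Boltzmann law, L ∝ R²T⁴, so
L_K/L_X = (R_K/R_X)² (T_K/T_X)⁴ = (1.50)² × (3.00)⁴ = 2.250 × 81.00 = 182.2.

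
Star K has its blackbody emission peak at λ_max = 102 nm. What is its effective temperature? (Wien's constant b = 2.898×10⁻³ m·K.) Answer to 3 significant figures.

2.84×10^4 K

T = b/λ_max = 2.898×10⁻³ / (102×10⁻⁹) = 2.841×10^4 K.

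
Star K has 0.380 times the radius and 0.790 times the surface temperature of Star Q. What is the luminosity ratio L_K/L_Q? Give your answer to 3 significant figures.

0.0562

From the Stefan–Boltzmann law, L ∝ R²T⁴, so
L_K/L_Q = (R_K/R_Q)² (T_K/T_Q)⁴ = (0.380)² × (0.790)⁴ = 0.1444 × 0.3895 = 0.05624.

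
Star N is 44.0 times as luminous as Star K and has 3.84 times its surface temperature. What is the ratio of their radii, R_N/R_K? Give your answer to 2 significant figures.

0.45

L ∝ R²T⁴ gives R ∝ √L / T², so
R_N/R_K = √(44.0) / (3.84)² = 6.633 / 14.75 = 0.4498.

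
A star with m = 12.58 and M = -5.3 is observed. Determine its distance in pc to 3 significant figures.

3.77×10^4 pc

m − M = 5 log₁₀(d/10 pc)
12.58 − (-5.3) = 17.88 = 5 log₁₀(d/10)
d = 10 × 10^(17.88/5) = 10 × 10^3.576 = 3.767×10^4 pc.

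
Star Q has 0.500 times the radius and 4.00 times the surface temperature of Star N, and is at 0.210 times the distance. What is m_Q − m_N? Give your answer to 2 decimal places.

-7.90

L_Q/L_N = (0.500)²(4.00)⁴ = 64.00.
F_Q/F_N = (L_Q/L_N)/(d_Q/d_N)² = 64.00/0.04410 = 1451.
m_Q − m_N = −2.5 log₁₀(1451) = -7.90.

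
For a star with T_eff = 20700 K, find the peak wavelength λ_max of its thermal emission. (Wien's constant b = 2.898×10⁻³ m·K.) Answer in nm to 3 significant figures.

λ_max = b/T = 2.898×10⁻³ / 20700 = 1.40×10^-7 m = 140.0 nm.

140 nm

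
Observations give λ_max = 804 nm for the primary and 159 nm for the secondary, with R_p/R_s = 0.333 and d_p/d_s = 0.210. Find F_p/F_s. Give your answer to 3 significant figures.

0.00385

Wien's law: T_p/T_s = λ_s/λ_p = 159/804 = 0.1978.
L_p/L_s = (R_p/R_s)²(T_p/T_s)⁴ = (0.333)²(0.1978)⁴ = 1.696×10^-4.
F_p/F_s = (L_p/L_s)/(d_p/d_s)² = 1.696×10^-4/(0.210)² = 0.003846.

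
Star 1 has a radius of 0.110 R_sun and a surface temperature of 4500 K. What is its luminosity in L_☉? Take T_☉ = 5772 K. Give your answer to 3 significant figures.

0.00447 L_☉

L/L_☉ = (R/R_☉)² (T/T_☉)⁴ = (0.110)² × (4500/5772)⁴
       = 0.01210 × (0.7796)⁴ = 0.01210 × 0.3694 = 0.004470.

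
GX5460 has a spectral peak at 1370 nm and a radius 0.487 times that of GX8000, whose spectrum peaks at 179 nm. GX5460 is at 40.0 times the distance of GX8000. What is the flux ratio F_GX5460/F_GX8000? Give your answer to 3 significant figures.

Wien's law: T_GX5460/T_GX8000 = λ_GX8000/λ_GX5460 = 179/1370 = 0.1307.
L_GX5460/L_GX8000 = (R_GX5460/R_GX8000)²(T_GX5460/T_GX8000)⁴ = (0.487)²(0.1307)⁴ = 6.912×10^-5.
F_GX5460/F_GX8000 = (L_GX5460/L_GX8000)/(d_GX5460/d_GX8000)² = 6.912×10^-5/(40.0)² = 4.320×10^-8.

4.32×10^-8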